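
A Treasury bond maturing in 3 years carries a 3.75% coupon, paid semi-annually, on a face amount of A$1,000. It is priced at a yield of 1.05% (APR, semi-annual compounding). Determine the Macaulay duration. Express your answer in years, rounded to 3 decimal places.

2.871 years

Periodic yield y = 0.00525. Discount each cash flow and weight by its period:
  t   CF        PV=CF/(1+0.00525)^t    t·PV
  1        18.75        18.6521        18.6521
  2        18.75        18.5547        37.1093
  3        18.75        18.4578        55.3733
  4        18.75        18.3614        73.4455
  5        18.75        18.2655        91.3274
  6     1,018.75       987.2409     5,923.4453
  Σ                  1,079.5322     6,199.3528
Price P = Σ PV = 1,079.5322.
Macaulay duration = Σ(t·PV) / P = 6,199.3528 / 1,079.5322 = 5.74263 half-year periods.
In years: 5.74263 / 2 = 2.87131 years.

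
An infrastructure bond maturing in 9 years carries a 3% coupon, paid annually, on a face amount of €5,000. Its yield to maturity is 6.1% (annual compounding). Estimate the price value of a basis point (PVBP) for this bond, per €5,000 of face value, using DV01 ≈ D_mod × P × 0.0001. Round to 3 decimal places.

Periodic yield y = 0.061.
  t   CF        PV=CF/(1+0.061)^t    t·PV
  1       150.00       141.3761       141.3761
  2       150.00       133.2479       266.4959
  3       150.00       125.5871       376.7614
  4       150.00       118.3668       473.4670
  5       150.00       111.5615       557.8075
  6       150.00       105.1475       630.8850
  7       150.00        99.1023       693.7158
  8       150.00        93.4046       747.2367
  9     5,150.00     3,022.5172    27,202.6544
  Σ                  3,950.3109    31,090.3997
P = 3,950.3109; D_Mac = 7.87037 yrs; D_mod = 7.41788 yrs.
DV01 ≈ 7.41788 × 3,950.3109 × 0.0001 = 2.930292.

€2.930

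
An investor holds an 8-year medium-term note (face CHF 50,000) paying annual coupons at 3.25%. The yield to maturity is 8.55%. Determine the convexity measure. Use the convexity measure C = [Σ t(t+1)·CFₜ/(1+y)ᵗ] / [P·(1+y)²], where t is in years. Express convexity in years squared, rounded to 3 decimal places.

With y = 0.0855:
  t   CF        PV=CF/(1+0.0855)^t    t·PV        t(t+1)·PV
  1     1,625.00     1,497.0060     1,497.0060       2,994.0120
  2     1,625.00     1,379.0935     2,758.1870       8,274.5610
  3     1,625.00     1,270.4684     3,811.4053      15,245.6213
  4     1,625.00     1,170.3993     4,681.5972      23,407.9860
  5     1,625.00     1,078.2122     5,391.0608      32,346.3649
  6     1,625.00       993.2862     5,959.7172      41,718.0201
  7     1,625.00       915.0495     6,405.3462      51,242.7700
  8    51,625.00    26,780.6703   214,245.3621   1,928,208.2592
  Σ                 35,084.1853   244,749.6819   2,103,437.5944
P = 35,084.1853.
Convexity = Σ t(t+1)·PV / [P·(1+y)²] = 2,103,437.5944 / (35,084.1853 × 1.178310) = 50.88134.

50.881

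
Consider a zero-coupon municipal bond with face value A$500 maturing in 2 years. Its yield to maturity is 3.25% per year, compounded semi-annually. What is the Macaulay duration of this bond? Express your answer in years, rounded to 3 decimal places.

2.000 years

A zero-coupon bond has a single cash flow at maturity, so its Macaulay duration equals its maturity: 2 years.
(Equivalently: 4 semi-annual periods ÷ 2 = 2 years.)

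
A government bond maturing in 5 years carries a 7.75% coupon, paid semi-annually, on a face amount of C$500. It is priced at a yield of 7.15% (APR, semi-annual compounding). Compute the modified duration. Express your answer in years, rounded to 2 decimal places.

4.10 years

Periodic yield y = 0.03575. First find Macaulay duration:
  t   CF        PV=CF/(1+0.03575)^t    t·PV
  1       19.375        18.7063        18.7063
  2       19.375        18.0606        36.1212
  3       19.375        17.4372        52.3116
  4       19.375        16.8353        67.3414
  5       19.375        16.2543        81.2713
  6       19.375        15.6932        94.1593
  7       19.375        15.1516       106.0609
  8       19.375        14.6286       117.0286
  9       19.375        14.1237       127.1129
  10     519.375       365.5372     3,655.3723
  Σ                    512.4279     4,355.4858
P = 512.4279; Macaulay duration = 4,355.4858 / 512.4279 = 8.49970 half-year periods = 4.24985 years.
Modified duration = D_Mac / (1 + y) = 4.24985 / 1.03575 = 4.10316 years.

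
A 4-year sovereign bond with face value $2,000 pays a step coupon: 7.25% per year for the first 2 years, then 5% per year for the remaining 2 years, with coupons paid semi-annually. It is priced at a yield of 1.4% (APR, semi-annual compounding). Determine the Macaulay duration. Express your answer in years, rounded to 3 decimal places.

Periodic yield y = 0.007. Discount each cash flow and weight by its period:
  t   CF        PV=CF/(1+0.007)^t    t·PV
  1        72.50        71.9960        71.9960
  2        72.50        71.4956       142.9911
  3        72.50        70.9986       212.9957
  4        72.50        70.5050       282.0201
  5        50.00        48.2862       241.4308
  6        50.00        47.9505       287.7030
  7        50.00        47.6172       333.3203
  8     2,050.00     1,938.7334    15,509.8674
  Σ                  2,367.5825    17,082.3244
Price P = Σ PV = 2,367.5825.
Macaulay duration = Σ(t·PV) / P = 17,082.3244 / 2,367.5825 = 7.21509 half-year periods.
In years: 7.21509 / 2 = 3.60755 years.

3.608 years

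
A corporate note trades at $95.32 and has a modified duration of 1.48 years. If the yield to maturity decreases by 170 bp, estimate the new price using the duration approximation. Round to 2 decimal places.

Duration approximation: ΔP/P ≈ -D_mod · Δy = -1.48 × (-0.017) = +0.025160.
New price ≈ 95.32 × (1 + 0.025160) = 97.7182512.

$97.72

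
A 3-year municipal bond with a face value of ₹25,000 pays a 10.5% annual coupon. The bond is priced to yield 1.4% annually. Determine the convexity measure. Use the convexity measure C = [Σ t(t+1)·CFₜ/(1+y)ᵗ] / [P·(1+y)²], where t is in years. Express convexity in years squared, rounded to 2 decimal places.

10.40

With y = 0.014:
  t   CF        PV=CF/(1+0.014)^t    t·PV        t(t+1)·PV
  1     2,625.00     2,588.7574     2,588.7574       5,177.5148
  2     2,625.00     2,553.0152     5,106.0304      15,318.0911
  3    27,625.00    26,496.4946    79,489.4837     317,957.9350
  Σ                 31,638.2672    87,184.2715     338,453.5409
P = 31,638.2672.
Convexity = Σ t(t+1)·PV / [P·(1+y)²] = 338,453.5409 / (31,638.2672 × 1.028196) = 10.40424.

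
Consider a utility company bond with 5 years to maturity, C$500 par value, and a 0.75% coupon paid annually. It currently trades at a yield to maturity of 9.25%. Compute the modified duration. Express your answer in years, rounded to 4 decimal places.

Periodic yield y = 0.0925. First find Macaulay duration:
  t   CF        PV=CF/(1+0.0925)^t    t·PV
  1         3.75         3.4325         3.4325
  2         3.75         3.1419         6.2837
  3         3.75         2.8759         8.6276
  4         3.75         2.6324        10.5294
  5       503.75       323.6740     1,618.3701
  Σ                    335.7566     1,647.2433
P = 335.7566; Macaulay duration = 1,647.2433 / 335.7566 = 4.90606 years.
Modified duration = D_Mac / (1 + y) = 4.90606 / 1.0925 = 4.49068 years.

4.4907 years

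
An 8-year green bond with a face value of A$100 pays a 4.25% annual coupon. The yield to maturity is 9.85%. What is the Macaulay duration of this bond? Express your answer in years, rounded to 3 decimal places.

Periodic yield y = 0.0985. Discount each cash flow and weight by its year:
  t   CF        PV=CF/(1+0.0985)^t    t·PV
  1         4.25         3.8689         3.8689
  2         4.25         3.5220         7.0440
  3         4.25         3.2062         9.6186
  4         4.25         2.9187        11.6748
  5         4.25         2.6570        13.2849
  6         4.25         2.4187        14.5124
  7         4.25         2.2019        15.4130
  8       104.25        49.1672       393.3377
  Σ                     69.9606       468.7542
Price P = Σ PV = 69.9606.
Macaulay duration = Σ(t·PV) / P = 468.7542 / 69.9606 = 6.70026 years.

6.700 years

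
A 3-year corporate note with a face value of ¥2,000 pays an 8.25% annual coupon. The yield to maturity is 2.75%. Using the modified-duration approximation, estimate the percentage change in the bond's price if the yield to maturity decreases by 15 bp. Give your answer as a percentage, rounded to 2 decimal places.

Periodic yield y = 0.0275. Modified duration first:
  t   CF        PV=CF/(1+0.0275)^t    t·PV
  1       165.00       160.5839       160.5839
  2       165.00       156.2861       312.5721
  3     2,165.00     1,995.7788     5,987.3365
  Σ                  2,312.6488     6,460.4925
P = 2,312.6488; D_Mac = 2.79355 yrs; D_mod = 2.79355/(1+0.0275) = 2.71878 yrs.
ΔP/P ≈ -D_mod · Δy = -2.71878 × (-0.0015) = +0.004078 = +0.4078%.

+0.41%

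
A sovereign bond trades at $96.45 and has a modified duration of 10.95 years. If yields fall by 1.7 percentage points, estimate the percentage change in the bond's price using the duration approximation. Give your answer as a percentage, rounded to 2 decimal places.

Duration approximation: ΔP/P ≈ -D_mod · Δy = -10.95 × (-0.017) = +0.186150.
As a percentage: +18.6150%.

+18.62%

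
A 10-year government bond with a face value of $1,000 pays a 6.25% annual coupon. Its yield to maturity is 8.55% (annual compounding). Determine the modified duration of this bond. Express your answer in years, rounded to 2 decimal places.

6.92 years

Periodic yield y = 0.0855. First find Macaulay duration:
  t   CF        PV=CF/(1+0.0855)^t    t·PV
  1        62.50        57.5772        57.5772
  2        62.50        53.0421       106.0841
  3        62.50        48.8642       146.5925
  4        62.50        45.0154       180.0614
  5        62.50        41.4697       207.3485
  6        62.50        38.2033       229.2199
  7        62.50        35.1942       246.3595
  8        62.50        32.4221       259.3770
  9        62.50        29.8684       268.8154
  10    1,062.50       467.7682     4,677.6816
  Σ                    849.4246     6,379.1170
P = 849.4246; Macaulay duration = 6,379.1170 / 849.4246 = 7.50993 years.
Modified duration = D_Mac / (1 + y) = 7.50993 / 1.0855 = 6.91840 years.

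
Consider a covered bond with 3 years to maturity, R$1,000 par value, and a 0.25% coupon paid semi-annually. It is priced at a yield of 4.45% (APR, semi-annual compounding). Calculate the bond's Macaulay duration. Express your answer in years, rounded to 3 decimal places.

2.990 years

Periodic yield y = 0.02225. Discount each cash flow and weight by its period:
  t   CF        PV=CF/(1+0.02225)^t    t·PV
  1         1.25         1.2228         1.2228
  2         1.25         1.1962         2.3924
  3         1.25         1.1701         3.5104
  4         1.25         1.1447         4.5787
  5         1.25         1.1198         5.5988
  6     1,001.25       877.4044     5,264.4265
  Σ                    883.2580     5,281.7295
Price P = Σ PV = 883.2580.
Macaulay duration = Σ(t·PV) / P = 5,281.7295 / 883.2580 = 5.97983 half-year periods.
In years: 5.97983 / 2 = 2.98991 years.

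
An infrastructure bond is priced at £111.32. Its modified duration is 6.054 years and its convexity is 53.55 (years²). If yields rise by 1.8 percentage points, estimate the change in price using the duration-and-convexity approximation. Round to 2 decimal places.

Duration effect: -D_mod·Δy = -6.054 × (+0.018) = -0.108972
Convexity effect: ½·C·(Δy)² = 0.5 × 53.55 × (0.018)² = +0.0086751
ΔP/P ≈ -0.108972 + 0.0086751 = -0.1002969
ΔP ≈ 111.32 × (-0.1002969) = -11.165050908.

-£11.17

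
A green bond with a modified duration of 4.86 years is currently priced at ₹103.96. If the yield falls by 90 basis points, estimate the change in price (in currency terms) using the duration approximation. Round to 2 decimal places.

Duration approximation: ΔP/P ≈ -D_mod · Δy = -4.86 × (-0.009) = +0.043740.
ΔP ≈ 103.96 × (+0.043740) = +4.5472104.

+₹4.55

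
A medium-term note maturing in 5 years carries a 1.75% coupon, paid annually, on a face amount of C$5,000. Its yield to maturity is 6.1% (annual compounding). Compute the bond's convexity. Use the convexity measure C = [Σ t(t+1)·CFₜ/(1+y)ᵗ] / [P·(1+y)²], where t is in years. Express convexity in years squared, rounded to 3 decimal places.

With y = 0.061:
  t   CF        PV=CF/(1+0.061)^t    t·PV        t(t+1)·PV
  1        87.50        82.4694        82.4694         164.9387
  2        87.50        77.7280       155.4559         466.3678
  3        87.50        73.2592       219.7775         879.1099
  4        87.50        69.0473       276.1891       1,380.9454
  5     5,087.50     3,783.7942    18,918.9708     113,513.8248
  Σ                  4,086.2979    19,652.8626     116,405.1866
P = 4,086.2979.
Convexity = Σ t(t+1)·PV / [P·(1+y)²] = 116,405.1866 / (4,086.2979 × 1.125721) = 25.30530.

25.305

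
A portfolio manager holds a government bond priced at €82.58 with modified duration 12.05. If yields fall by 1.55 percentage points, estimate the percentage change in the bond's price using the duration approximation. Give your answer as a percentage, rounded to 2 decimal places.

+18.68%

Duration approximation: ΔP/P ≈ -D_mod · Δy = -12.05 × (-0.0155) = +0.186775.
As a percentage: +18.6775%.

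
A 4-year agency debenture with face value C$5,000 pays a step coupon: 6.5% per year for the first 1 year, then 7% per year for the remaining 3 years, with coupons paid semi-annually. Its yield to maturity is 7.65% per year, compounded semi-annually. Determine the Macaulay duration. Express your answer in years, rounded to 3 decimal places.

3.565 years

Periodic yield y = 0.03825. Discount each cash flow and weight by its period:
  t   CF        PV=CF/(1+0.03825)^t    t·PV
  1       162.50       156.5134       156.5134
  2       162.50       150.7473       301.4946
  3       175.00       156.3624       469.0871
  4       175.00       150.6018       602.4074
  5       175.00       145.0535       725.2677
  6       175.00       139.7097       838.2579
  7       175.00       134.5626       941.9384
  8     5,175.00     3,832.6118    30,660.8946
  Σ                  4,866.1625    34,695.8611
Price P = Σ PV = 4,866.1625.
Macaulay duration = Σ(t·PV) / P = 34,695.8611 / 4,866.1625 = 7.13003 half-year periods.
In years: 7.13003 / 2 = 3.56501 years.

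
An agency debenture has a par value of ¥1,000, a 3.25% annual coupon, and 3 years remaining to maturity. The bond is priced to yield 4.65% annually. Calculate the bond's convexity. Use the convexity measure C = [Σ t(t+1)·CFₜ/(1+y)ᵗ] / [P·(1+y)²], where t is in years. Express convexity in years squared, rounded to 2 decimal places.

With y = 0.0465:
  t   CF        PV=CF/(1+0.0465)^t    t·PV        t(t+1)·PV
  1        32.50        31.0559        31.0559          62.1118
  2        32.50        29.6760        59.3519         178.0558
  3     1,032.50       900.8912     2,702.6737      10,810.6948
  Σ                    961.6231     2,793.0815      11,050.8624
P = 961.6231.
Convexity = Σ t(t+1)·PV / [P·(1+y)²] = 11,050.8624 / (961.6231 × 1.095162) = 10.49332.

10.49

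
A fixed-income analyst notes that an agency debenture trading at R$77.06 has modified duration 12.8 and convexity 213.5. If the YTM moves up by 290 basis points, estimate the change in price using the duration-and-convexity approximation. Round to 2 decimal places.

-R$21.69

Duration effect: -D_mod·Δy = -12.8 × (+0.029) = -0.371200
Convexity effect: ½·C·(Δy)² = 0.5 × 213.5 × (0.029)² = +0.08977675
ΔP/P ≈ -0.371200 + 0.08977675 = -0.28142325
ΔP ≈ 77.06 × (-0.28142325) = -21.686475645.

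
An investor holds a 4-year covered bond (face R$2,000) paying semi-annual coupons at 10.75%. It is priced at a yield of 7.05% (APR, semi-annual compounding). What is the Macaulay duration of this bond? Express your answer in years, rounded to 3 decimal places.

Periodic yield y = 0.03525. Discount each cash flow and weight by its period:
  t   CF        PV=CF/(1+0.03525)^t    t·PV
  1       107.50       103.8397       103.8397
  2       107.50       100.3039       200.6079
  3       107.50        96.8886       290.6658
  4       107.50        93.5896       374.3583
  5       107.50        90.4029       452.0144
  6       107.50        87.3247       523.9481
  7       107.50        84.3513       590.4591
  8     2,107.50     1,597.3705    12,778.9643
  Σ                  2,254.0712    15,314.8576
Price P = Σ PV = 2,254.0712.
Macaulay duration = Σ(t·PV) / P = 15,314.8576 / 2,254.0712 = 6.79431 half-year periods.
In years: 6.79431 / 2 = 3.39715 years.

3.397 years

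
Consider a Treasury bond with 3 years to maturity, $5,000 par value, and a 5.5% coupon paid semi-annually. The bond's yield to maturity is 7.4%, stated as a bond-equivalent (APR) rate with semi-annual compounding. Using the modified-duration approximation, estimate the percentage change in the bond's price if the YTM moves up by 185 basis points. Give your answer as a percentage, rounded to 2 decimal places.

Periodic yield y = 0.037. Modified duration first:
  t   CF        PV=CF/(1+0.037)^t    t·PV
  1       137.50       132.5940       132.5940
  2       137.50       127.8631       255.7262
  3       137.50       123.3010       369.9029
  4       137.50       118.9016       475.6064
  5       137.50       114.6592       573.2960
  6     5,137.50     4,131.2293    24,787.3756
  Σ                  4,748.5481    26,594.5010
P = 4,748.5481; D_Mac = 5.60055 half-year periods = 2.80028 yrs; D_mod = 2.80028/(1+0.037) = 2.70036 yrs.
ΔP/P ≈ -D_mod · Δy = -2.70036 × (+0.0185) = -0.049957 = -4.9957%.

-5.00%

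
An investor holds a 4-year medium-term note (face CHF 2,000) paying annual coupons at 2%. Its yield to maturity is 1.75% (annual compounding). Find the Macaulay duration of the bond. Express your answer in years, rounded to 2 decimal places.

Periodic yield y = 0.0175. Discount each cash flow and weight by its year:
  t   CF        PV=CF/(1+0.0175)^t    t·PV
  1        40.00        39.3120        39.3120
  2        40.00        38.6359        77.2718
  3        40.00        37.9714       113.9142
  4     2,040.00     1,903.2354     7,612.9414
  Σ                  2,019.1547     7,843.4395
Price P = Σ PV = 2,019.1547.
Macaulay duration = Σ(t·PV) / P = 7,843.4395 / 2,019.1547 = 3.88452 years.

3.88 years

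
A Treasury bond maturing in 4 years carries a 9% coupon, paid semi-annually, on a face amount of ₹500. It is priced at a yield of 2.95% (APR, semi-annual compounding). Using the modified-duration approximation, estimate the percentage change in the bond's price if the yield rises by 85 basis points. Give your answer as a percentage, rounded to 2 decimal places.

Periodic yield y = 0.01475. Modified duration first:
  t   CF        PV=CF/(1+0.01475)^t    t·PV
  1        22.50        22.1729        22.1729
  2        22.50        21.8507        43.7013
  3        22.50        21.5330        64.5991
  4        22.50        21.2200        84.8802
  5        22.50        20.9116       104.5580
  6        22.50        20.6076       123.6458
  7        22.50        20.3081       142.1566
  8       522.50       464.7440     3,717.9522
  Σ                    613.3480     4,303.6662
P = 613.3480; D_Mac = 7.01668 half-year periods = 3.50834 yrs; D_mod = 3.50834/(1+0.01475) = 3.45734 yrs.
ΔP/P ≈ -D_mod · Δy = -3.45734 × (+0.0085) = -0.029387 = -2.9387%.

-2.94%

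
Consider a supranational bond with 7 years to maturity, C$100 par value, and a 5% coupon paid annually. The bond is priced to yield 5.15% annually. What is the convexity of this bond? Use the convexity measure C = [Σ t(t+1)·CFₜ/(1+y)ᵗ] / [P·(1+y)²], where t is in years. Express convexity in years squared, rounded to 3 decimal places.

With y = 0.0515:
  t   CF        PV=CF/(1+0.0515)^t    t·PV        t(t+1)·PV
  1         5.00         4.7551         4.7551           9.5102
  2         5.00         4.5222         9.0444          27.1333
  3         5.00         4.3007        12.9022          51.6088
  4         5.00         4.0901        16.3604          81.8018
  5         5.00         3.8898        19.4488         116.6930
  6         5.00         3.6993        22.1955         155.3687
  7       105.00        73.8796       517.1570       4,137.2559
  Σ                     99.1367       601.8635       4,579.3718
P = 99.1367.
Convexity = Σ t(t+1)·PV / [P·(1+y)²] = 4,579.3718 / (99.1367 × 1.105652) = 41.77849.

41.778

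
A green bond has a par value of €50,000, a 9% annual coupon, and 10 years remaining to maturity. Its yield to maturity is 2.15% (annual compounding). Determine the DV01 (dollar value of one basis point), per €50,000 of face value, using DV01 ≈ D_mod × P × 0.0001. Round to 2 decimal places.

€60.47

Periodic yield y = 0.0215.
  t   CF        PV=CF/(1+0.0215)^t    t·PV
  1     4,500.00     4,405.2863     4,405.2863
  2     4,500.00     4,312.5662     8,625.1323
  3     4,500.00     4,221.7975    12,665.3926
  4     4,500.00     4,132.9393    16,531.7573
  5     4,500.00     4,045.9514    20,229.7569
  6     4,500.00     3,960.7943    23,764.7658
  7     4,500.00     3,877.4296    27,142.0069
  8     4,500.00     3,795.8194    30,366.5555
  9     4,500.00     3,715.9270    33,443.3431
  10   54,500.00    44,056.7841   440,567.8407
  Σ                 80,525.2951   617,741.8375
P = 80,525.2951; D_Mac = 7.67140 yrs; D_mod = 7.50994 yrs.
DV01 ≈ 7.50994 × 80,525.2951 × 0.0001 = 60.473993.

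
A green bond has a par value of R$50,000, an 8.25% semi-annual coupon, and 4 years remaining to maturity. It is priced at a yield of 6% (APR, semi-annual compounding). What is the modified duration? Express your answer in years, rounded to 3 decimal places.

Periodic yield y = 0.03. First find Macaulay duration:
  t   CF        PV=CF/(1+0.03)^t    t·PV
  1     2,062.50     2,002.4272     2,002.4272
  2     2,062.50     1,944.1041     3,888.2081
  3     2,062.50     1,887.4797     5,662.4390
  4     2,062.50     1,832.5045     7,330.0181
  5     2,062.50     1,779.1306     8,895.6531
  6     2,062.50     1,727.3113    10,363.8677
  7     2,062.50     1,677.0012    11,739.0087
  8    52,062.50    41,098.6183   328,788.9461
  Σ                 53,948.5769   378,670.5680
P = 53,948.5769; Macaulay duration = 378,670.5680 / 53,948.5769 = 7.01910 half-year periods = 3.50955 years.
Modified duration = D_Mac / (1 + y) = 3.50955 / 1.03 = 3.40733 years.

3.407 years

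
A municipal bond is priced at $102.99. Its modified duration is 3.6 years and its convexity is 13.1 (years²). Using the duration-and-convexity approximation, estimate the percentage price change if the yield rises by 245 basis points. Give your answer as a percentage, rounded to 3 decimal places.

-8.427%

Duration effect: -D_mod·Δy = -3.6 × (+0.0245) = -0.088200
Convexity effect: ½·C·(Δy)² = 0.5 × 13.1 × (0.0245)² = +0.0039316375
ΔP/P ≈ -0.088200 + 0.0039316375 = -0.0842683625
= -8.42683625%.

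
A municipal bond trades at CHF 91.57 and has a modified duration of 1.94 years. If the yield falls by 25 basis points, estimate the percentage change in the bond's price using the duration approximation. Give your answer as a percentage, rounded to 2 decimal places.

+0.49%

Duration approximation: ΔP/P ≈ -D_mod · Δy = -1.94 × (-0.0025) = +0.004850.
As a percentage: +0.4850%.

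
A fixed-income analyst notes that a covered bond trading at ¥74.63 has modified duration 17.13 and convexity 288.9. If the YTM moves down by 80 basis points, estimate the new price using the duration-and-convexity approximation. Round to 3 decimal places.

Duration effect: -D_mod·Δy = -17.13 × (-0.008) = +0.137040
Convexity effect: ½·C·(Δy)² = 0.5 × 288.9 × (-0.008)² = +0.0092448
ΔP/P ≈ +0.137040 + 0.0092448 = +0.1462848
New price ≈ 74.63 × (1 + 0.1462848) = 85.547234624.

¥85.547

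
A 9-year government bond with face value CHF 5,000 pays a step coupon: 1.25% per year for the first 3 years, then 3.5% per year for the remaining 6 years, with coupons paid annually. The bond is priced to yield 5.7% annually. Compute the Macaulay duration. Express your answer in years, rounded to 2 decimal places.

Periodic yield y = 0.057. Discount each cash flow and weight by its year:
  t   CF        PV=CF/(1+0.057)^t    t·PV
  1        62.50        59.1296        59.1296
  2        62.50        55.9410       111.8820
  3        62.50        52.9243       158.7729
  4       175.00       140.1968       560.7872
  5       175.00       132.6365       663.1826
  6       175.00       125.4839       752.9036
  7       175.00       118.7171       831.0194
  8       175.00       112.3151       898.5208
  9     5,175.00     3,142.2119    28,279.9071
  Σ                  3,939.5562    32,316.1051
Price P = Σ PV = 3,939.5562.
Macaulay duration = Σ(t·PV) / P = 32,316.1051 / 3,939.5562 = 8.20298 years.

8.20 years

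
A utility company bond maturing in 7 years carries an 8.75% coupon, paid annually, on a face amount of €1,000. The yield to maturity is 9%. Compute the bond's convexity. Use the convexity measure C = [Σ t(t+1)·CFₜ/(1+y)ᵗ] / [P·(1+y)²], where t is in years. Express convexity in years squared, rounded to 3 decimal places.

33.981

With y = 0.09:
  t   CF        PV=CF/(1+0.09)^t    t·PV        t(t+1)·PV
  1        87.50        80.2752        80.2752         160.5505
  2        87.50        73.6470       147.2940         441.8820
  3        87.50        67.5661       202.6982         810.7927
  4        87.50        61.9872       247.9488       1,239.7441
  5        87.50        56.8690       284.3450       1,706.0699
  6        87.50        52.1734       313.0403       2,191.2824
  7     1,087.50       594.8997     4,164.2982      33,314.3855
  Σ                    987.4176     5,439.8997      39,864.7071
P = 987.4176.
Convexity = Σ t(t+1)·PV / [P·(1+y)²] = 39,864.7071 / (987.4176 × 1.188100) = 33.98089.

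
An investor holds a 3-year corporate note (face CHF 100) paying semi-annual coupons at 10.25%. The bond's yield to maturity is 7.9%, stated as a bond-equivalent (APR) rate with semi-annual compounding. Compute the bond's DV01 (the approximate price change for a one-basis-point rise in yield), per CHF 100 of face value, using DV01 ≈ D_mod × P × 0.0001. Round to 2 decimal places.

Periodic yield y = 0.0395.
  t   CF        PV=CF/(1+0.0395)^t    t·PV
  1        5.125         4.9303         4.9303
  2        5.125         4.7429         9.4858
  3        5.125         4.5627        13.6881
  4        5.125         4.3893        17.5572
  5        5.125         4.2225        21.1126
  6      105.125        83.3219       499.9313
  Σ                    106.1695       566.7052
P = 106.1695; D_Mac = 5.33774 half-year periods = 2.66887 yrs; D_mod = 2.56745 yrs.
DV01 ≈ 2.56745 × 106.1695 × 0.0001 = 0.027259.

CHF 0.03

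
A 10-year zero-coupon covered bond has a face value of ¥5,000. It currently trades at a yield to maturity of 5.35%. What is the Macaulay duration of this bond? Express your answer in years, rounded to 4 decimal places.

A zero-coupon bond has a single cash flow at maturity, so its Macaulay duration equals its maturity: 10 years.

10.0000 years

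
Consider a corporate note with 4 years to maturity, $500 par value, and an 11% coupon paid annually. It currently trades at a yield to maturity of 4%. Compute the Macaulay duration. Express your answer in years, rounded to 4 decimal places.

3.5068 years

Periodic yield y = 0.04. Discount each cash flow and weight by its year:
  t   CF        PV=CF/(1+0.04)^t    t·PV
  1        55.00        52.8846        52.8846
  2        55.00        50.8506       101.7012
  3        55.00        48.8948       146.6844
  4       555.00       474.4163     1,897.6653
  Σ                    627.0463     2,198.9355
Price P = Σ PV = 627.0463.
Macaulay duration = Σ(t·PV) / P = 2,198.9355 / 627.0463 = 3.50682 years.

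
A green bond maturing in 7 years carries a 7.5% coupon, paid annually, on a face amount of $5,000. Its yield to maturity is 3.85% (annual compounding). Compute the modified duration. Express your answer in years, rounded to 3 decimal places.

Periodic yield y = 0.0385. First find Macaulay duration:
  t   CF        PV=CF/(1+0.0385)^t    t·PV
  1       375.00       361.0977       361.0977
  2       375.00       347.7109       695.4217
  3       375.00       334.8203     1,004.4609
  4       375.00       322.4076     1,289.6304
  5       375.00       310.4551     1,552.2754
  6       375.00       298.9457     1,793.6740
  7     5,375.00     4,126.0355    28,882.2486
  Σ                  6,101.4728    35,578.8087
P = 6,101.4728; Macaulay duration = 35,578.8087 / 6,101.4728 = 5.83118 years.
Modified duration = D_Mac / (1 + y) = 5.83118 / 1.0385 = 5.61501 years.

5.615 years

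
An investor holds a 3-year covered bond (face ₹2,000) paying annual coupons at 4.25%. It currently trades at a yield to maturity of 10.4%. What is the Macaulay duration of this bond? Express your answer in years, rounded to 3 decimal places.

2.868 years

Periodic yield y = 0.104. Discount each cash flow and weight by its year:
  t   CF        PV=CF/(1+0.104)^t    t·PV
  1        85.00        76.9928        76.9928
  2        85.00        69.7398       139.4796
  3     2,085.00     1,549.5259     4,648.5777
  Σ                  1,696.2585     4,865.0501
Price P = Σ PV = 1,696.2585.
Macaulay duration = Σ(t·PV) / P = 4,865.0501 / 1,696.2585 = 2.86811 years.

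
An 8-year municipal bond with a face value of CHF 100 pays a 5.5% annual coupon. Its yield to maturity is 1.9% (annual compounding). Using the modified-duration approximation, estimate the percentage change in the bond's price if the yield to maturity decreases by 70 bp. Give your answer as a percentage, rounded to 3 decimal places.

+4.705%

Periodic yield y = 0.019. Modified duration first:
  t   CF        PV=CF/(1+0.019)^t    t·PV
  1         5.50         5.3974         5.3974
  2         5.50         5.2968        10.5936
  3         5.50         5.1980        15.5941
  4         5.50         5.1011        20.4045
  5         5.50         5.0060        25.0301
  6         5.50         4.9127        29.4760
  7         5.50         4.8211        33.7475
  8       105.50        90.7526       726.0207
  Σ                    126.4858       866.2639
P = 126.4858; D_Mac = 6.84871 yrs; D_mod = 6.84871/(1+0.019) = 6.72101 yrs.
ΔP/P ≈ -D_mod · Δy = -6.72101 × (-0.007) = +0.047047 = +4.7047%.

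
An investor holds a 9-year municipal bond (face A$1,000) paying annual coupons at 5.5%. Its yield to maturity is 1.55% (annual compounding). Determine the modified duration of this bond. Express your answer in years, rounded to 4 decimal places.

Periodic yield y = 0.0155. First find Macaulay duration:
  t   CF        PV=CF/(1+0.0155)^t    t·PV
  1        55.00        54.1605        54.1605
  2        55.00        53.3338       106.6677
  3        55.00        52.5198       157.5593
  4        55.00        51.7181       206.8726
  5        55.00        50.9288       254.6438
  6        55.00        50.1514       300.9084
  7        55.00        49.3859       345.7015
  8        55.00        48.6321       389.0570
  9     1,055.00       918.6141     8,267.5270
  Σ                  1,329.4446    10,083.0978
P = 1,329.4446; Macaulay duration = 10,083.0978 / 1,329.4446 = 7.58444 years.
Modified duration = D_Mac / (1 + y) = 7.58444 / 1.0155 = 7.46868 years.

7.4687 years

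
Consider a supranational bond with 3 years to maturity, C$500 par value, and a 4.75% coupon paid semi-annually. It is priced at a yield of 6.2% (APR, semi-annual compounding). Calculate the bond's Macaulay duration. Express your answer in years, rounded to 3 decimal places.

2.827 years

Periodic yield y = 0.031. Discount each cash flow and weight by its period:
  t   CF        PV=CF/(1+0.031)^t    t·PV
  1       11.875        11.5179        11.5179
  2       11.875        11.1716        22.3432
  3       11.875        10.8357        32.5071
  4       11.875        10.5099        42.0396
  5       11.875        10.1939        50.9695
  6      511.875       426.1985     2,557.1911
  Σ                    480.4276     2,716.5685
Price P = Σ PV = 480.4276.
Macaulay duration = Σ(t·PV) / P = 2,716.5685 / 480.4276 = 5.65448 half-year periods.
In years: 5.65448 / 2 = 2.82724 years.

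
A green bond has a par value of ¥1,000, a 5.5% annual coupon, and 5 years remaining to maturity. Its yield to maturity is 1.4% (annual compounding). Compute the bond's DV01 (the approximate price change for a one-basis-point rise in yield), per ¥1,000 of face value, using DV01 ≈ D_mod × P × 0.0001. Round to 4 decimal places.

Periodic yield y = 0.014.
  t   CF        PV=CF/(1+0.014)^t    t·PV
  1        55.00        54.2406        54.2406
  2        55.00        53.4917       106.9835
  3        55.00        52.7532       158.2596
  4        55.00        52.0249       208.0994
  5     1,055.00       984.1531     4,920.7657
  Σ                  1,196.6636     5,448.3489
P = 1,196.6636; D_Mac = 4.55295 yrs; D_mod = 4.49009 yrs.
DV01 ≈ 4.49009 × 1,196.6636 × 0.0001 = 0.537313.

¥0.5373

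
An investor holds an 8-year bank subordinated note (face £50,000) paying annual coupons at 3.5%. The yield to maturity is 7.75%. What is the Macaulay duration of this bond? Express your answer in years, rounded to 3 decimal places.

6.952 years

Periodic yield y = 0.0775. Discount each cash flow and weight by its year:
  t   CF        PV=CF/(1+0.0775)^t    t·PV
  1     1,750.00     1,624.1299     1,624.1299
  2     1,750.00     1,507.3132     3,014.6263
  3     1,750.00     1,398.8985     4,196.6956
  4     1,750.00     1,298.2817     5,193.1268
  5     1,750.00     1,204.9018     6,024.5090
  6     1,750.00     1,118.2383     6,709.4300
  7     1,750.00     1,037.8082     7,264.6574
  8    51,750.00    28,482.1076   227,856.8612
  Σ                 37,671.6793   261,884.0362
Price P = Σ PV = 37,671.6793.
Macaulay duration = Σ(t·PV) / P = 261,884.0362 / 37,671.6793 = 6.95175 years.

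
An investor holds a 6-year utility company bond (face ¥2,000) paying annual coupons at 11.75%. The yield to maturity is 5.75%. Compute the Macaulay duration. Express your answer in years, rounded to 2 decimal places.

4.80 years

Periodic yield y = 0.0575. Discount each cash flow and weight by its year:
  t   CF        PV=CF/(1+0.0575)^t    t·PV
  1       235.00       222.2222       222.2222
  2       235.00       210.1392       420.2784
  3       235.00       198.7132       596.1396
  4       235.00       187.9085       751.6339
  5       235.00       177.6912       888.4561
  6     2,235.00     1,598.0681     9,588.4084
  Σ                  2,594.7424    12,467.1386
Price P = Σ PV = 2,594.7424.
Macaulay duration = Σ(t·PV) / P = 12,467.1386 / 2,594.7424 = 4.80477 years.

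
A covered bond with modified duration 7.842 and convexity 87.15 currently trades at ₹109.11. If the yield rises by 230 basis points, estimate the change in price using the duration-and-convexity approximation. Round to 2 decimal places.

Duration effect: -D_mod·Δy = -7.842 × (+0.023) = -0.180366
Convexity effect: ½·C·(Δy)² = 0.5 × 87.15 × (0.023)² = +0.023051175
ΔP/P ≈ -0.180366 + 0.023051175 = -0.157314825
ΔP ≈ 109.11 × (-0.157314825) = -17.16462055575.

-₹17.16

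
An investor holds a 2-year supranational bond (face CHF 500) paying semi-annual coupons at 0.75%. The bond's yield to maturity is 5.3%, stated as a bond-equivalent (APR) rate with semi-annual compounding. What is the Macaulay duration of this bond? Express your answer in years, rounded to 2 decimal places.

Periodic yield y = 0.0265. Discount each cash flow and weight by its period:
  t   CF        PV=CF/(1+0.0265)^t    t·PV
  1        1.875         1.8266         1.8266
  2        1.875         1.7794         3.5589
  3        1.875         1.7335         5.2005
  4      501.875       452.0222     1,808.0887
  Σ                    457.3617     1,818.6747
Price P = Σ PV = 457.3617.
Macaulay duration = Σ(t·PV) / P = 1,818.6747 / 457.3617 = 3.97645 half-year periods.
In years: 3.97645 / 2 = 1.98822 years.

1.99 years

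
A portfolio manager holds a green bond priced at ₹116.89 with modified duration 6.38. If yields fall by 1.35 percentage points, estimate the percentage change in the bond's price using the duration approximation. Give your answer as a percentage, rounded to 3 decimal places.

+8.613%

Duration approximation: ΔP/P ≈ -D_mod · Δy = -6.38 × (-0.0135) = +0.086130.
As a percentage: +8.6130%.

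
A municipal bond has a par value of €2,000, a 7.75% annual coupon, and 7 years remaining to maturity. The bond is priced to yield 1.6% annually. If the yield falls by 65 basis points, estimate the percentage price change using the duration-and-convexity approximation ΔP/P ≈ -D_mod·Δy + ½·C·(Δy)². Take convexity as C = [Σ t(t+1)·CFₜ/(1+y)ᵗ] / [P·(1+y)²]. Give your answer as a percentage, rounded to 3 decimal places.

+3.858%

With y = 0.016:
  t   CF        PV=CF/(1+0.016)^t    t·PV        t(t+1)·PV
  1       155.00       152.5591       152.5591         305.1181
  2       155.00       150.1566       300.3131         900.9393
  3       155.00       147.7919       443.3756       1,773.5026
  4       155.00       145.4644       581.8578       2,909.2890
  5       155.00       143.1737       715.8684       4,295.2101
  6       155.00       140.9190       845.5138       5,918.5966
  7     2,155.00     1,928.3742    13,498.6196     107,988.9568
  Σ                  2,808.4388    16,538.1073     124,091.6125
P = 2,808.4388; D_Mac = 5.88872 yrs; D_mod = 5.79598 yrs; C = 42.80456.
Duration effect: -5.79598 × (-0.0065) = +0.037674
Convexity effect: 0.5 × 42.80456 × (-0.0065)² = +0.0009042
ΔP/P ≈ +0.037674 + 0.0009042 = +0.038578 = +3.8578%.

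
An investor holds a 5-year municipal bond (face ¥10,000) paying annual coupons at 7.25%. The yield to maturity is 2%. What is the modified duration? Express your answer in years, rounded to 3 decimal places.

4.354 years

Periodic yield y = 0.02. First find Macaulay duration:
  t   CF        PV=CF/(1+0.02)^t    t·PV
  1       725.00       710.7843       710.7843
  2       725.00       696.8474     1,393.6947
  3       725.00       683.1837     2,049.5511
  4       725.00       669.7879     2,679.1517
  5    10,725.00     9,713.9629    48,569.8147
  Σ                 12,474.5662    55,402.9965
P = 12,474.5662; Macaulay duration = 55,402.9965 / 12,474.5662 = 4.44128 years.
Modified duration = D_Mac / (1 + y) = 4.44128 / 1.02 = 4.35419 years.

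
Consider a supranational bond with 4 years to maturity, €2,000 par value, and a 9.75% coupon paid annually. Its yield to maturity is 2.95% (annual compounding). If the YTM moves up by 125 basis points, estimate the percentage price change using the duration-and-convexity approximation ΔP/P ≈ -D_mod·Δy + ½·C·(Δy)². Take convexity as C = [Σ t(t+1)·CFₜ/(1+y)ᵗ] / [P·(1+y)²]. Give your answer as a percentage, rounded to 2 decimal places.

-4.19%

With y = 0.0295:
  t   CF        PV=CF/(1+0.0295)^t    t·PV        t(t+1)·PV
  1       195.00       189.4123       189.4123         378.8247
  2       195.00       183.9848       367.9696       1,103.9087
  3       195.00       178.7128       536.1383       2,144.5531
  4     2,195.00     1,954.0205     7,816.0821      39,080.4105
  Σ                  2,506.1304     8,909.6023      42,707.6969
P = 2,506.1304; D_Mac = 3.55512 yrs; D_mod = 3.45325 yrs; C = 16.07866.
Duration effect: -3.45325 × (+0.0125) = -0.043166
Convexity effect: 0.5 × 16.07866 × (0.0125)² = +0.0012561
ΔP/P ≈ -0.043166 + 0.0012561 = -0.041910 = -4.1910%.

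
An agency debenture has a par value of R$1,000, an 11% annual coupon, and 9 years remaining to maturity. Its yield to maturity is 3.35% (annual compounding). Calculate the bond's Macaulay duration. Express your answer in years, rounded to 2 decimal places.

6.76 years

Periodic yield y = 0.0335. Discount each cash flow and weight by its year:
  t   CF        PV=CF/(1+0.0335)^t    t·PV
  1       110.00       106.4344       106.4344
  2       110.00       102.9845       205.9689
  3       110.00        99.6463       298.9389
  4       110.00        96.4164       385.6655
  5       110.00        93.2911       466.4556
  6       110.00        90.2672       541.6030
  7       110.00        87.3412       611.3886
  8       110.00        84.5101       676.0811
  9     1,110.00       825.1419     7,426.2773
  Σ                  1,586.0332    10,718.8134
Price P = Σ PV = 1,586.0332.
Macaulay duration = Σ(t·PV) / P = 10,718.8134 / 1,586.0332 = 6.75825 years.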